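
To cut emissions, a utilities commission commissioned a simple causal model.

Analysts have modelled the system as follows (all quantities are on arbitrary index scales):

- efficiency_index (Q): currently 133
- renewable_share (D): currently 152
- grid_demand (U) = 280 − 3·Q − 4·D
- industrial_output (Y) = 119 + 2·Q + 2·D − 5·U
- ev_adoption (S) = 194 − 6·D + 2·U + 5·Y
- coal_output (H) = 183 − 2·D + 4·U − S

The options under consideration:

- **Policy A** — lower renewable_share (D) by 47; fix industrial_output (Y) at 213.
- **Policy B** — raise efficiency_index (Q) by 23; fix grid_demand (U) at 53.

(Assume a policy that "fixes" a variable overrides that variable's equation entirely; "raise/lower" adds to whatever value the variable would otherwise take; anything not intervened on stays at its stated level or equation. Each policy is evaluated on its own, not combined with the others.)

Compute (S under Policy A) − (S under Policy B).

-2187

Policy A (D − 47, Y := 213):
  Q = 133
  D = 152 − 47 = 105
  U = 280 − 3·133 − 4·105 = -539
  Y = 213
  S = 194 − 6·105 + 2·(-539) + 5·213 = -449
Policy B (Q + 23, U := 53):
  Q = 133 + 23 = 156
  D = 152
  U = 53
  Y = 119 + 2·156 + 2·152 − 5·53 = 470
  S = 194 − 6·152 + 2·53 + 5·470 = 1738
S: -449 − 1738 = -2187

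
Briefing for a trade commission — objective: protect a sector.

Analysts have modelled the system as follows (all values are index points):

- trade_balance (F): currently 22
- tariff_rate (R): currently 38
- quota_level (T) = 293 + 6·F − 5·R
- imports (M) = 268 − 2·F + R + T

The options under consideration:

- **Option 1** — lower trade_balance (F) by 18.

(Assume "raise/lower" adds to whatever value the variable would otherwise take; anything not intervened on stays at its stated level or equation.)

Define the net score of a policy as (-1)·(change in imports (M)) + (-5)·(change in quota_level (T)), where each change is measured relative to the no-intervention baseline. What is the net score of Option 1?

Baseline:
  F = 22
  R = 38
  T = 293 + 6·22 − 5·38 = 235
  M = 268 − 2·22 + 38 + 235 = 497
Option 1 (F − 18):
  F = 22 − 18 = 4
  R = 38
  T = 293 + 6·4 − 5·38 = 127
  M = 268 − 2·4 + 38 + 127 = 425
ΔM = 425 − 497 = -72; ΔT = 127 − 235 = -108
Score = (-1)·(-72) + (-5)·(-108) = 612

612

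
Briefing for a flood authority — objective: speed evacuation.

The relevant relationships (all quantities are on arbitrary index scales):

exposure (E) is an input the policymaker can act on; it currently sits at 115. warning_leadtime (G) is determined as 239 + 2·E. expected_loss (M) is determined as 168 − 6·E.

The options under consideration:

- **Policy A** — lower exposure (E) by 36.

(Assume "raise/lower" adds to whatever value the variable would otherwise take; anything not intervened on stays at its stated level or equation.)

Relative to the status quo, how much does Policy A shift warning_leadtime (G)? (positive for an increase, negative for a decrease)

Baseline:
  E = 115
  G = 239 + 2·115 = 469
Policy A (E − 36):
  E = 115 − 36 = 79
  G = 239 + 2·79 = 397
Change in G: 397 − 469 = -72

-72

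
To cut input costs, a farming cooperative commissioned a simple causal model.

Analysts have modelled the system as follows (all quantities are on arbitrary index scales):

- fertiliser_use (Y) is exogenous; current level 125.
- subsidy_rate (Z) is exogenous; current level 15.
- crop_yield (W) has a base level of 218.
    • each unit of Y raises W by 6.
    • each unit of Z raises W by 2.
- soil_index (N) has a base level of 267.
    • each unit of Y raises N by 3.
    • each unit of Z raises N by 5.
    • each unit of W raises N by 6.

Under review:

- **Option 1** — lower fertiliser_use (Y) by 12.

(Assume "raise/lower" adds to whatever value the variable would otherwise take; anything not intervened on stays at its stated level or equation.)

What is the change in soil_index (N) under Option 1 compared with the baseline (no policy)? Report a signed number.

-468

Baseline:
  Y = 125
  Z = 15
  W = 218 + 6·125 + 2·15 = 998
  N = 267 + 3·125 + 5·15 + 6·998 = 6705
Option 1 (Y − 12):
  Y = 125 − 12 = 113
  Z = 15
  W = 218 + 6·113 + 2·15 = 926
  N = 267 + 3·113 + 5·15 + 6·926 = 6237
Change in N: 6237 − 6705 = -468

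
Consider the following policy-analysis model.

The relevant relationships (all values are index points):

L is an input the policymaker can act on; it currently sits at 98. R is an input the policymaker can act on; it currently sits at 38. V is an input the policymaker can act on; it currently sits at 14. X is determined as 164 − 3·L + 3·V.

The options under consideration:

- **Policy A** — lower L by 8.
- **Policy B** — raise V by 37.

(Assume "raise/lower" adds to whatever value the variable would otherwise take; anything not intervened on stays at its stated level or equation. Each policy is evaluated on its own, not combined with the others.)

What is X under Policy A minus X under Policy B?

-87

Policy A (L − 8):
  L = 98 − 8 = 90
  V = 14
  X = 164 − 3·90 + 3·14 = -64
Policy B (V + 37):
  L = 98
  V = 14 + 37 = 51
  X = 164 − 3·98 + 3·51 = 23
X: -64 − 23 = -87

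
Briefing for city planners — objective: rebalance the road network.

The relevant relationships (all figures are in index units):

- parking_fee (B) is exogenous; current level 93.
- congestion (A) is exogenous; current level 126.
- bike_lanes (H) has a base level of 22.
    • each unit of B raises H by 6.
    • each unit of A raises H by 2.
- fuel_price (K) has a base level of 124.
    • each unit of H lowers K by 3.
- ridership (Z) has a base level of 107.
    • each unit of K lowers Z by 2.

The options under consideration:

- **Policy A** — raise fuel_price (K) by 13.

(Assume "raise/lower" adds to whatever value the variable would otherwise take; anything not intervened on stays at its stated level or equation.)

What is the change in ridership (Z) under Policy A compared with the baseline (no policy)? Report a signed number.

Baseline:
  B = 93
  A = 126
  H = 22 + 6·93 + 2·126 = 832
  K = 124 − 3·832 = -2372
  Z = 107 − 2·(-2372) = 4851
Policy A (K + 13):
  B = 93
  A = 126
  H = 22 + 6·93 + 2·126 = 832
  K = 124 − 3·832 (+13 from intervention) = -2359
  Z = 107 − 2·(-2359) = 4825
Change in Z: 4825 − 4851 = -26

-26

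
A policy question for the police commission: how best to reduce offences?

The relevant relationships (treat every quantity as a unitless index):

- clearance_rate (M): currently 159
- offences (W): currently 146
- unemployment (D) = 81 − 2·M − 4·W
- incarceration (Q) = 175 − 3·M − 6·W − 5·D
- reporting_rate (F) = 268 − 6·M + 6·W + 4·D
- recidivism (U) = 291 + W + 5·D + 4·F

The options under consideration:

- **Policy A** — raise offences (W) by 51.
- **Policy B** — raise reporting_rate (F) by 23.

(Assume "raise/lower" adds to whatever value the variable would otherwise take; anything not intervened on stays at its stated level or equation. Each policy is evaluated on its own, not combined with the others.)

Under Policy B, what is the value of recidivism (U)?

-15952

Policy B (F + 23):
  M = 159
  W = 146
  D = 81 − 2·159 − 4·146 = -821
  F = 268 − 6·159 + 6·146 + 4·(-821) (+23 from intervention) = -3071
  U = 291 + 146 + 5·(-821) + 4·(-3071) = -15952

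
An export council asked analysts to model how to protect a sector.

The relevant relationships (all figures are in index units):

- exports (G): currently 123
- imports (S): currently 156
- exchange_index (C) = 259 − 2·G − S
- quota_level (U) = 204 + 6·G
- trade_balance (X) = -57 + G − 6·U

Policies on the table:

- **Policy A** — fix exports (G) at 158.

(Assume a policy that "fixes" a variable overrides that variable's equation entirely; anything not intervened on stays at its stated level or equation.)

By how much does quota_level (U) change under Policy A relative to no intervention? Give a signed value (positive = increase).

Baseline:
  G = 123
  U = 204 + 6·123 = 942
Policy A (G := 158):
  G = 158
  U = 204 + 6·158 = 1152
Change in U: 1152 − 942 = 210

210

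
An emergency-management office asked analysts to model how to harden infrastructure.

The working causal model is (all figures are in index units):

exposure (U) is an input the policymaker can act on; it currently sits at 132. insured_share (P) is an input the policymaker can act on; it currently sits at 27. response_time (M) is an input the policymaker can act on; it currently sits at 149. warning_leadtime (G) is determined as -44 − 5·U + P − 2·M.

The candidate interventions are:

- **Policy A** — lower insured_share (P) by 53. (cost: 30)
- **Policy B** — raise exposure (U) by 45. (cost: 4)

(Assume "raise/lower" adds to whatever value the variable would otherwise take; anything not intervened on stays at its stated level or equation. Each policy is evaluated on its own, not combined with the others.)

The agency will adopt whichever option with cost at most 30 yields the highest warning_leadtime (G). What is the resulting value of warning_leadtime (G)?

-1028

Policy A (P − 53):
  U = 132
  P = 27 − 53 = -26
  M = 149
  G = -44 − 5·132 + (-26) − 2·149 = -1028
Policy B (U + 45):
  U = 132 + 45 = 177
  P = 27
  M = 149
  G = -44 − 5·177 + 27 − 2·149 = -1200
Comparing — Policy A: G=-1028, Policy B: G=-1200. Highest is -1028 (Policy A).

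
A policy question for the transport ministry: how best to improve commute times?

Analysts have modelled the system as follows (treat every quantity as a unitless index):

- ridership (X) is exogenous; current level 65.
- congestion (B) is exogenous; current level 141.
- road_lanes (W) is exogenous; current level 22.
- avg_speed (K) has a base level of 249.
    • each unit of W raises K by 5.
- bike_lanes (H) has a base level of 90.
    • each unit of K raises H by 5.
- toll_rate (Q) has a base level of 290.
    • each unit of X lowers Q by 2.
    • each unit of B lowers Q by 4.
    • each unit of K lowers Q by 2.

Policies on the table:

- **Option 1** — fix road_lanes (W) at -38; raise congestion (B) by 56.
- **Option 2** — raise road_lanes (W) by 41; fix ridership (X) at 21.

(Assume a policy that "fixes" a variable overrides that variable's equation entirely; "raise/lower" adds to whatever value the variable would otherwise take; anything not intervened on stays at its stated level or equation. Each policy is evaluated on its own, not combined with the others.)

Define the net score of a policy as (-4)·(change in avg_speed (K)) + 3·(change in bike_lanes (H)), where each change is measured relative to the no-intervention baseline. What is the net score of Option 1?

-3300

Baseline:
  W = 22
  K = 249 + 5·22 = 359
  H = 90 + 5·359 = 1885
Option 1 (W := -38, B + 56):
  W = -38
  K = 249 + 5·(-38) = 59
  H = 90 + 5·59 = 385
ΔK = 59 − 359 = -300; ΔH = 385 − 1885 = -1500
Score = (-4)·(-300) + 3·(-1500) = -3300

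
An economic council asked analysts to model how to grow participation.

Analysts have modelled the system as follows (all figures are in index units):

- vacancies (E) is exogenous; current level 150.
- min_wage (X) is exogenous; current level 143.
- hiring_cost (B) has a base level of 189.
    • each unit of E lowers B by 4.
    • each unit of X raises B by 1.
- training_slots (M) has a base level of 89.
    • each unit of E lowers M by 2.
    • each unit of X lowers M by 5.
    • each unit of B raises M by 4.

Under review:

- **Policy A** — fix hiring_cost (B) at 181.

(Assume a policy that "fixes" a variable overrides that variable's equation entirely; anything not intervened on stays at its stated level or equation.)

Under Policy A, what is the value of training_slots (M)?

-202

Policy A (B := 181):
  E = 150
  X = 143
  B = 181
  M = 89 − 2·150 − 5·143 + 4·181 = -202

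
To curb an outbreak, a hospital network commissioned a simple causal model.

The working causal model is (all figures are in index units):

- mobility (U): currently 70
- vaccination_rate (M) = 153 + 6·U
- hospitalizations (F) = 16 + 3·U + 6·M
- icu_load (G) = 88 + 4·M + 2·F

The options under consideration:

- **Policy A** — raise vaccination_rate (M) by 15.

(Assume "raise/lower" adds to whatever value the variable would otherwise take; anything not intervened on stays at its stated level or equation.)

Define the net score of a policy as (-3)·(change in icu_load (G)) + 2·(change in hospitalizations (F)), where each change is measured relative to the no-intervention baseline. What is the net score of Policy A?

-540

Baseline:
  U = 70
  M = 153 + 6·70 = 573
  F = 16 + 3·70 + 6·573 = 3664
  G = 88 + 4·573 + 2·3664 = 9708
Policy A (M + 15):
  U = 70
  M = 153 + 6·70 (+15 from intervention) = 588
  F = 16 + 3·70 + 6·588 = 3754
  G = 88 + 4·588 + 2·3754 = 9948
ΔG = 9948 − 9708 = 240; ΔF = 3754 − 3664 = 90
Score = (-3)·240 + 2·90 = -540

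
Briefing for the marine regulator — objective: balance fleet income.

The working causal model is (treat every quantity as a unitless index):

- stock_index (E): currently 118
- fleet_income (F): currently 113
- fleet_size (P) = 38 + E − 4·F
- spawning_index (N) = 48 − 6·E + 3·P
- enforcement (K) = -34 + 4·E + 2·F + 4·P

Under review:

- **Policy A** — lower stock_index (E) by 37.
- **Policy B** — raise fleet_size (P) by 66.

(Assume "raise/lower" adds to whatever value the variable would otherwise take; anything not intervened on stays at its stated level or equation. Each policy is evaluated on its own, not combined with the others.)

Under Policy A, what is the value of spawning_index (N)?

-1437

Policy A (E − 37):
  E = 118 − 37 = 81
  F = 113
  P = 38 + 81 − 4·113 = -333
  N = 48 − 6·81 + 3·(-333) = -1437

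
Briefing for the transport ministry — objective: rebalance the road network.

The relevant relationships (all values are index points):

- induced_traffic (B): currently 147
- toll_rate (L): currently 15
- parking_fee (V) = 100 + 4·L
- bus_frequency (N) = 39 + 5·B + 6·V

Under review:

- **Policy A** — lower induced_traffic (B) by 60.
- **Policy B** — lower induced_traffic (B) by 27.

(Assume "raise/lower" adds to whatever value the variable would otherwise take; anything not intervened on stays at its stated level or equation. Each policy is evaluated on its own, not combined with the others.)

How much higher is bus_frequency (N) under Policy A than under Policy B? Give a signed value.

-165

Policy A (B − 60):
  B = 147 − 60 = 87
  L = 15
  V = 100 + 4·15 = 160
  N = 39 + 5·87 + 6·160 = 1434
Policy B (B − 27):
  B = 147 − 27 = 120
  L = 15
  V = 100 + 4·15 = 160
  N = 39 + 5·120 + 6·160 = 1599
N: 1434 − 1599 = -165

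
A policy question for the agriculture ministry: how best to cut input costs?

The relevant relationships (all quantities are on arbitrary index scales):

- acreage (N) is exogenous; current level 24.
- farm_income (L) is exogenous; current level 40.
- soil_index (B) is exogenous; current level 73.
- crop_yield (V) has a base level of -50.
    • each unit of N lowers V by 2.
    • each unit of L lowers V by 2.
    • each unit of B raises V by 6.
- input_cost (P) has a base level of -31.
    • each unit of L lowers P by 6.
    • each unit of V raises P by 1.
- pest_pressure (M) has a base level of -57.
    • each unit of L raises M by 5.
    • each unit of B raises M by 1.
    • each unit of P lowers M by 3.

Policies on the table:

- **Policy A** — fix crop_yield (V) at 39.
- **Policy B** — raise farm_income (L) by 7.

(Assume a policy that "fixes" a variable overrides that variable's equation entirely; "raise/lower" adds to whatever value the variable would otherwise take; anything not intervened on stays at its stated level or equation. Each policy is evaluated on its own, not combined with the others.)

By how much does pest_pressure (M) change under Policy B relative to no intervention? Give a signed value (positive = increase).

Baseline:
  N = 24
  L = 40
  B = 73
  V = -50 − 2·24 − 2·40 + 6·73 = 260
  P = -31 − 6·40 + 260 = -11
  M = -57 + 5·40 + 73 − 3·(-11) = 249
Policy B (L + 7):
  N = 24
  L = 40 + 7 = 47
  B = 73
  V = -50 − 2·24 − 2·47 + 6·73 = 246
  P = -31 − 6·47 + 246 = -67
  M = -57 + 5·47 + 73 − 3·(-67) = 452
Change in M: 452 − 249 = 203

203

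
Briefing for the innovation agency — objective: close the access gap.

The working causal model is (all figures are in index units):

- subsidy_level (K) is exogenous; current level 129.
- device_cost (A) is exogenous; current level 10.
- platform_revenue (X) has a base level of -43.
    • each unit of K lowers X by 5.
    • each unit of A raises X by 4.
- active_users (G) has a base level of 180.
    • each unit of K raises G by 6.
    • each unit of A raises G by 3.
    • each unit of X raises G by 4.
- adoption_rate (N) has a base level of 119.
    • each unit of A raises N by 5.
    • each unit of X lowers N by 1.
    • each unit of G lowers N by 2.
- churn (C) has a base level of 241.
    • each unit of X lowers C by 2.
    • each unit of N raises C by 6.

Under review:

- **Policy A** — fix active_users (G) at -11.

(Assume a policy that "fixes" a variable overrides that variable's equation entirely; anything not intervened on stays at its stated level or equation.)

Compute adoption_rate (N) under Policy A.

Policy A (G := -11):
  K = 129
  A = 10
  X = -43 − 5·129 + 4·10 = -648
  G = -11
  N = 119 + 5·10 − (-648) − 2·(-11) = 839

839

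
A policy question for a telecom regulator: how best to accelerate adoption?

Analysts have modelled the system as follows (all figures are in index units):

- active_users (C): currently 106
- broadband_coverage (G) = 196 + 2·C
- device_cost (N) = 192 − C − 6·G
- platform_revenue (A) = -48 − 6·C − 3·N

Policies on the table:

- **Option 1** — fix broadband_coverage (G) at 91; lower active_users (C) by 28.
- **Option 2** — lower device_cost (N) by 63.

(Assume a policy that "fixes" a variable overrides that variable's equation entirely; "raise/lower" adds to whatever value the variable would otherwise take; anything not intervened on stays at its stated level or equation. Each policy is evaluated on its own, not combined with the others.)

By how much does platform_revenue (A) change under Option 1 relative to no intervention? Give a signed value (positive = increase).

-5622

Baseline:
  C = 106
  G = 196 + 2·106 = 408
  N = 192 − 106 − 6·408 = -2362
  A = -48 − 6·106 − 3·(-2362) = 6402
Option 1 (G := 91, C − 28):
  C = 106 − 28 = 78
  G = 91
  N = 192 − 78 − 6·91 = -432
  A = -48 − 6·78 − 3·(-432) = 780
Change in A: 780 − 6402 = -5622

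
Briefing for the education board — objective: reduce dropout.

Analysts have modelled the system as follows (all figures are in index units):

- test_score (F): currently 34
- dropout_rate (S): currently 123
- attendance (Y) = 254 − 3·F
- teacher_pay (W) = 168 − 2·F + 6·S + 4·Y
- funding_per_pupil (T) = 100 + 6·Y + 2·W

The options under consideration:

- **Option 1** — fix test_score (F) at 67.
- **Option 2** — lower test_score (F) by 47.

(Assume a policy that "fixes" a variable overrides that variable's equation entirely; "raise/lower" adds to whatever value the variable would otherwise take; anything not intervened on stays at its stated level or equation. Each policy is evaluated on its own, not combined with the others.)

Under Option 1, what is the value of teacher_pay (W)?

984

Option 1 (F := 67):
  F = 67
  S = 123
  Y = 254 − 3·67 = 53
  W = 168 − 2·67 + 6·123 + 4·53 = 984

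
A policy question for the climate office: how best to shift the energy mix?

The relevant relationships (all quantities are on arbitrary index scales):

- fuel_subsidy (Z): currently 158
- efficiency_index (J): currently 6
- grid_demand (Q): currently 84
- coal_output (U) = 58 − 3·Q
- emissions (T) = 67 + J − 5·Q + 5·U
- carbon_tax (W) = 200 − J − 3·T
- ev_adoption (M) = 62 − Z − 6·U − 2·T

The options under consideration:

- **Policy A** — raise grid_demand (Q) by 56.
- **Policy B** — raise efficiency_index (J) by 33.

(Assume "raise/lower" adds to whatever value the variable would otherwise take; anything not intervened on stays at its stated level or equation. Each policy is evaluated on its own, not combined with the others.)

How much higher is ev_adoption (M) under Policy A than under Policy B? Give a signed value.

3314

Policy A (Q + 56):
  Z = 158
  J = 6
  Q = 84 + 56 = 140
  U = 58 − 3·140 = -362
  T = 67 + 6 − 5·140 + 5·(-362) = -2437
  M = 62 − 158 − 6·(-362) − 2·(-2437) = 6950
Policy B (J + 33):
  Z = 158
  J = 6 + 33 = 39
  Q = 84
  U = 58 − 3·84 = -194
  T = 67 + 39 − 5·84 + 5·(-194) = -1284
  M = 62 − 158 − 6·(-194) − 2·(-1284) = 3636
M: 6950 − 3636 = 3314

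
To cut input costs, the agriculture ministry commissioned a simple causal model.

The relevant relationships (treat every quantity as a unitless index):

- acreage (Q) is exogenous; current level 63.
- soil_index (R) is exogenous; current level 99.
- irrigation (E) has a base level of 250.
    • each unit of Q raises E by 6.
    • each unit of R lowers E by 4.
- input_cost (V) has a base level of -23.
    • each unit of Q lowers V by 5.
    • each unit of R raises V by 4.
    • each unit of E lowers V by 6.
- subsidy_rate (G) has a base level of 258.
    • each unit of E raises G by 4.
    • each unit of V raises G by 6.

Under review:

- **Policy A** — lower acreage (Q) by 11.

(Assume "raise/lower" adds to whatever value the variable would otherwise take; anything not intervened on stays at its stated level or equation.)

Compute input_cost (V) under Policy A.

Policy A (Q − 11):
  Q = 63 − 11 = 52
  R = 99
  E = 250 + 6·52 − 4·99 = 166
  V = -23 − 5·52 + 4·99 − 6·166 = -883

-883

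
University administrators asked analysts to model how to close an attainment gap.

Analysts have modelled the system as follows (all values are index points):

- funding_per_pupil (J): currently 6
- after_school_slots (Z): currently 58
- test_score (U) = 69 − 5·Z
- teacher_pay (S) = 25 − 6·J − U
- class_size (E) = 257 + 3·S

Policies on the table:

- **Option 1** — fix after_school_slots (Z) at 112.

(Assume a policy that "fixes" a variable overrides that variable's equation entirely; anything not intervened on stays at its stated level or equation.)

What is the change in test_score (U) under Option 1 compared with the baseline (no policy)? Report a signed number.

Baseline:
  Z = 58
  U = 69 − 5·58 = -221
Option 1 (Z := 112):
  Z = 112
  U = 69 − 5·112 = -491
Change in U: -491 − (-221) = -270

-270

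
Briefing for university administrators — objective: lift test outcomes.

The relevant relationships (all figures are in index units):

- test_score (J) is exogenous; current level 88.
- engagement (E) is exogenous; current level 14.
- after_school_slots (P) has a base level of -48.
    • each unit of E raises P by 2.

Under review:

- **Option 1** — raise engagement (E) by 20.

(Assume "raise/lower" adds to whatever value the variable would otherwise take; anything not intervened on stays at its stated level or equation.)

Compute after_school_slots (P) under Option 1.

Option 1 (E + 20):
  E = 14 + 20 = 34
  P = -48 + 2·34 = 20

20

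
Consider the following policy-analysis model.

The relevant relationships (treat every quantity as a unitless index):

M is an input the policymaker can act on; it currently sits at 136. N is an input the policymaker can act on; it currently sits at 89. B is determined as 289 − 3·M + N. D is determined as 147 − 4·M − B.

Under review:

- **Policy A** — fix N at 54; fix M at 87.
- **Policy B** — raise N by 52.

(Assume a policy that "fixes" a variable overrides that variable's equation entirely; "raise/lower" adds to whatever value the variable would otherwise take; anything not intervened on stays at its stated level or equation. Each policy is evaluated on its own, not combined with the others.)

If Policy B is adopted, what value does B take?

Policy B (N + 52):
  M = 136
  N = 89 + 52 = 141
  B = 289 − 3·136 + 141 = 22

22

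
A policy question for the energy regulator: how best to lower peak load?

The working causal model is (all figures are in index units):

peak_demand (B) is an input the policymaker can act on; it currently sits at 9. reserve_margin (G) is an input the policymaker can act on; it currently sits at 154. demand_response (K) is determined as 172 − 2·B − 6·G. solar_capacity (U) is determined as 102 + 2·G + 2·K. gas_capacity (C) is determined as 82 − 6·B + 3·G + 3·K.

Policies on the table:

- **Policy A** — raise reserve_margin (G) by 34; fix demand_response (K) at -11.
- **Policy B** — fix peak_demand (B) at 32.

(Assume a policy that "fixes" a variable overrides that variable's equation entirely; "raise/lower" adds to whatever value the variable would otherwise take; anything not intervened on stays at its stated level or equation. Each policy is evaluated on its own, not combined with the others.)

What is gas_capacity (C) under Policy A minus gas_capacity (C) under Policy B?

2655

Policy A (G + 34, K := -11):
  B = 9
  G = 154 + 34 = 188
  K = -11
  C = 82 − 6·9 + 3·188 + 3·(-11) = 559
Policy B (B := 32):
  B = 32
  G = 154
  K = 172 − 2·32 − 6·154 = -816
  C = 82 − 6·32 + 3·154 + 3·(-816) = -2096
C: 559 − (-2096) = 2655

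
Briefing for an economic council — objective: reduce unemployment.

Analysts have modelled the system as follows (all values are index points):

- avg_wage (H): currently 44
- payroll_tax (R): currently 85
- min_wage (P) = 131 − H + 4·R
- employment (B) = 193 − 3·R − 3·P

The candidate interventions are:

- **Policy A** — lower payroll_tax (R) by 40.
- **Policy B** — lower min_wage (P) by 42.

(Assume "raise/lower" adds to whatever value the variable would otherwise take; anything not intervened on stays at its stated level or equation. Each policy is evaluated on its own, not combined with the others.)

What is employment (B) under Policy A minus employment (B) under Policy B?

Policy A (R − 40):
  H = 44
  R = 85 − 40 = 45
  P = 131 − 44 + 4·45 = 267
  B = 193 − 3·45 − 3·267 = -743
Policy B (P − 42):
  H = 44
  R = 85
  P = 131 − 44 + 4·85 (−42 from intervention) = 385
  B = 193 − 3·85 − 3·385 = -1217
B: -743 − (-1217) = 474

474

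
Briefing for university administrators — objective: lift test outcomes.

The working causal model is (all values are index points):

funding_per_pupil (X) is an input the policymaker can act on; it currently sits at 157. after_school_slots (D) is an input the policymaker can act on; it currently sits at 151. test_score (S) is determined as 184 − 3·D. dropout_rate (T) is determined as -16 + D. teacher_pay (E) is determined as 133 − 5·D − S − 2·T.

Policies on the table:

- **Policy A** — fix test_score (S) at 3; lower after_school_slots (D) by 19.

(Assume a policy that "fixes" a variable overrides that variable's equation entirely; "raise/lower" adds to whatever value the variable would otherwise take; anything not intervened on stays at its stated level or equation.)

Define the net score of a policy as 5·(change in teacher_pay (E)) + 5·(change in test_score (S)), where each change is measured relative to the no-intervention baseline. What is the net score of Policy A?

Baseline:
  D = 151
  S = 184 − 3·151 = -269
  T = -16 + 151 = 135
  E = 133 − 5·151 − (-269) − 2·135 = -623
Policy A (S := 3, D − 19):
  D = 151 − 19 = 132
  S = 3
  T = -16 + 132 = 116
  E = 133 − 5·132 − 3 − 2·116 = -762
ΔE = -762 − (-623) = -139; ΔS = 3 − (-269) = 272
Score = 5·(-139) + 5·272 = 665

665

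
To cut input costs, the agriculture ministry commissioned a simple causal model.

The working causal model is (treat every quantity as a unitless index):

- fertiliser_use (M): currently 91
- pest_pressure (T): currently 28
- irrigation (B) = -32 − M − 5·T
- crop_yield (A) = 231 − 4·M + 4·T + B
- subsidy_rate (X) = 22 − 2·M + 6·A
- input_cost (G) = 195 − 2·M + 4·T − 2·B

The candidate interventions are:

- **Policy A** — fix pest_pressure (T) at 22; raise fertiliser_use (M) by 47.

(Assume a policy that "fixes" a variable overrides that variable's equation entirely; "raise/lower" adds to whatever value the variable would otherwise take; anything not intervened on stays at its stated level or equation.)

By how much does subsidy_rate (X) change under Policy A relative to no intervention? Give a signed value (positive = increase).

Baseline:
  M = 91
  T = 28
  B = -32 − 91 − 5·28 = -263
  A = 231 − 4·91 + 4·28 + (-263) = -284
  X = 22 − 2·91 + 6·(-284) = -1864
Policy A (T := 22, M + 47):
  M = 91 + 47 = 138
  T = 22
  B = -32 − 138 − 5·22 = -280
  A = 231 − 4·138 + 4·22 + (-280) = -513
  X = 22 − 2·138 + 6·(-513) = -3332
Change in X: -3332 − (-1864) = -1468

-1468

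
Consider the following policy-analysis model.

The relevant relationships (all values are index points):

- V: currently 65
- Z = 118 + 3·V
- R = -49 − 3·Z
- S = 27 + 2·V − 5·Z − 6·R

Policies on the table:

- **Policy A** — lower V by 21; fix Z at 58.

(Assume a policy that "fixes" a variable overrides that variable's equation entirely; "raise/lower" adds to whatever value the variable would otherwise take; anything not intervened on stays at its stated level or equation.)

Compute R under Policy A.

-223

Policy A (V − 21, Z := 58):
  V = 65 − 21 = 44
  Z = 58
  R = -49 − 3·58 = -223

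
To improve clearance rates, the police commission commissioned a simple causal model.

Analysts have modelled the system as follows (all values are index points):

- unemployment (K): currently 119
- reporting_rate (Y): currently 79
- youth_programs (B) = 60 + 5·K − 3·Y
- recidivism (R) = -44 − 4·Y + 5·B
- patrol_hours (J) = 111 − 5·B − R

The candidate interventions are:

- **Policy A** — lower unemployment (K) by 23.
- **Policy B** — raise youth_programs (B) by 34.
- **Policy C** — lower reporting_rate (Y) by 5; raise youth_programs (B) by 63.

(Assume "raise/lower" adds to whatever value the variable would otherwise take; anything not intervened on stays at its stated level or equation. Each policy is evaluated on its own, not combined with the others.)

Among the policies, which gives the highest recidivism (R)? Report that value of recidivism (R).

Policy A (K − 23):
  K = 119 − 23 = 96
  Y = 79
  B = 60 + 5·96 − 3·79 = 303
  R = -44 − 4·79 + 5·303 = 1155
Policy B (B + 34):
  K = 119
  Y = 79
  B = 60 + 5·119 − 3·79 (+34 from intervention) = 452
  R = -44 − 4·79 + 5·452 = 1900
Policy C (Y − 5, B + 63):
  K = 119
  Y = 79 − 5 = 74
  B = 60 + 5·119 − 3·74 (+63 from intervention) = 496
  R = -44 − 4·74 + 5·496 = 2140
Comparing — Policy A: R=1155, Policy B: R=1900, Policy C: R=2140. Highest is 2140 (Policy C).

2140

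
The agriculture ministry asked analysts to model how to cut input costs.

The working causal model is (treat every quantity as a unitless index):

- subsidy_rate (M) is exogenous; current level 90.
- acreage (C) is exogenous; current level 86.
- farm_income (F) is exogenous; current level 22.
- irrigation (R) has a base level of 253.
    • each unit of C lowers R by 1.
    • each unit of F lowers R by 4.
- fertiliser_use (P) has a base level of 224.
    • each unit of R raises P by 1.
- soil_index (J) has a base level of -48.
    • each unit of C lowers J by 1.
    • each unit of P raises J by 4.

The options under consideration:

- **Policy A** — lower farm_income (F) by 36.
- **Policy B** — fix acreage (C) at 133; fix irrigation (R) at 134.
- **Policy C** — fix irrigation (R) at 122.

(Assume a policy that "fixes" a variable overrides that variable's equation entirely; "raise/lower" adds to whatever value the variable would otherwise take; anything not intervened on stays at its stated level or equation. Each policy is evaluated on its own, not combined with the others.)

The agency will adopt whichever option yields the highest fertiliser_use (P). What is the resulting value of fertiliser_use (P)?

447

Policy A (F − 36):
  C = 86
  F = 22 − 36 = -14
  R = 253 − 86 − 4·(-14) = 223
  P = 224 + 223 = 447
Policy B (C := 133, R := 134):
  C = 133
  F = 22
  R = 134
  P = 224 + 134 = 358
Policy C (R := 122):
  C = 86
  F = 22
  R = 122
  P = 224 + 122 = 346
Comparing — Policy A: P=447, Policy B: P=358, Policy C: P=346. Highest is 447 (Policy A).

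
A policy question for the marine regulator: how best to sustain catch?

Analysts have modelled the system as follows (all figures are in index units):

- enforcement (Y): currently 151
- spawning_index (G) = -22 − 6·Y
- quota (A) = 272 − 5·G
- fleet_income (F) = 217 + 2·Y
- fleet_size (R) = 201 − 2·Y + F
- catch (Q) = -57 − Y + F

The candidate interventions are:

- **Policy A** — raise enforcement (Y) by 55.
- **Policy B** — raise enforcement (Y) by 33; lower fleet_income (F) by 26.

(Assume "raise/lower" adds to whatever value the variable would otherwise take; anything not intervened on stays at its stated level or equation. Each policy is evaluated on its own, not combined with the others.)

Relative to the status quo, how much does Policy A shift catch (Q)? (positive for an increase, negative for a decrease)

55

Baseline:
  Y = 151
  F = 217 + 2·151 = 519
  Q = -57 − 151 + 519 = 311
Policy A (Y + 55):
  Y = 151 + 55 = 206
  F = 217 + 2·206 = 629
  Q = -57 − 206 + 629 = 366
Change in Q: 366 − 311 = 55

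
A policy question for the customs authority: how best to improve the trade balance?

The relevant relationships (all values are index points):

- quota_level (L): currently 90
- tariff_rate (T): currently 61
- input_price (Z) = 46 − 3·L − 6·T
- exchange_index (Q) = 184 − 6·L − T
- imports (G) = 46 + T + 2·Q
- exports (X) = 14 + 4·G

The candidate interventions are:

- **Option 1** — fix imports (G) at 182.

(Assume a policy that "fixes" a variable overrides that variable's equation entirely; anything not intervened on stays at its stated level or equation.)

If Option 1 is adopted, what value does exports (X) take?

742

Option 1 (G := 182):
  L = 90
  T = 61
  Q = 184 − 6·90 − 61 = -417
  G = 182
  X = 14 + 4·182 = 742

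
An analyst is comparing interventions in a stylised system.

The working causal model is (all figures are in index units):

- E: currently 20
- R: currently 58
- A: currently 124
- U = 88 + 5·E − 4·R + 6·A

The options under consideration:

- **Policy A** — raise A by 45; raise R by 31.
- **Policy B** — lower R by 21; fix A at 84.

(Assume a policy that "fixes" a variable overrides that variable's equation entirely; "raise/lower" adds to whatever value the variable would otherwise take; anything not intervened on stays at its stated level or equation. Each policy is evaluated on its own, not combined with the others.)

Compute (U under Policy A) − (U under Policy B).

302

Policy A (A + 45, R + 31):
  E = 20
  R = 58 + 31 = 89
  A = 124 + 45 = 169
  U = 88 + 5·20 − 4·89 + 6·169 = 846
Policy B (R − 21, A := 84):
  E = 20
  R = 58 − 21 = 37
  A = 84
  U = 88 + 5·20 − 4·37 + 6·84 = 544
U: 846 − 544 = 302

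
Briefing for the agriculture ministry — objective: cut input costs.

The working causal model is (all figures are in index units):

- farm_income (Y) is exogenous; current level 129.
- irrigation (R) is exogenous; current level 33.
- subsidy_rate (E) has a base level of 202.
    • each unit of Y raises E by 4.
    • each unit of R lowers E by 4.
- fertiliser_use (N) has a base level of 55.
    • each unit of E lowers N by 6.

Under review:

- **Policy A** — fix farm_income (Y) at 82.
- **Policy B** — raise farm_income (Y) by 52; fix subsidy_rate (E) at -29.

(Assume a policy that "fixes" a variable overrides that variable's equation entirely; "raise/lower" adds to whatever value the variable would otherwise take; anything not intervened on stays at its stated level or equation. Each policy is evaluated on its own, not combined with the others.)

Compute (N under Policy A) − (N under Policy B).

-2562

Policy A (Y := 82):
  Y = 82
  R = 33
  E = 202 + 4·82 − 4·33 = 398
  N = 55 − 6·398 = -2333
Policy B (Y + 52, E := -29):
  Y = 129 + 52 = 181
  R = 33
  E = -29
  N = 55 − 6·(-29) = 229
N: -2333 − 229 = -2562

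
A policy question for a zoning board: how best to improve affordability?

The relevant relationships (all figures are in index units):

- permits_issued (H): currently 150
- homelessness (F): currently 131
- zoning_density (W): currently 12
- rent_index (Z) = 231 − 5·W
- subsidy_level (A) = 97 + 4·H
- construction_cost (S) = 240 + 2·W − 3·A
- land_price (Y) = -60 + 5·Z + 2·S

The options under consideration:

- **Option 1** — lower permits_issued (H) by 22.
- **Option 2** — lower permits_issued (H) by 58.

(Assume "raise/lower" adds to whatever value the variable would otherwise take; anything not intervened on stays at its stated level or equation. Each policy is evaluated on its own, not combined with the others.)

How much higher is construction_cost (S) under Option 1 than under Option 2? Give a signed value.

Option 1 (H − 22):
  H = 150 − 22 = 128
  W = 12
  A = 97 + 4·128 = 609
  S = 240 + 2·12 − 3·609 = -1563
Option 2 (H − 58):
  H = 150 − 58 = 92
  W = 12
  A = 97 + 4·92 = 465
  S = 240 + 2·12 − 3·465 = -1131
S: -1563 − (-1131) = -432

-432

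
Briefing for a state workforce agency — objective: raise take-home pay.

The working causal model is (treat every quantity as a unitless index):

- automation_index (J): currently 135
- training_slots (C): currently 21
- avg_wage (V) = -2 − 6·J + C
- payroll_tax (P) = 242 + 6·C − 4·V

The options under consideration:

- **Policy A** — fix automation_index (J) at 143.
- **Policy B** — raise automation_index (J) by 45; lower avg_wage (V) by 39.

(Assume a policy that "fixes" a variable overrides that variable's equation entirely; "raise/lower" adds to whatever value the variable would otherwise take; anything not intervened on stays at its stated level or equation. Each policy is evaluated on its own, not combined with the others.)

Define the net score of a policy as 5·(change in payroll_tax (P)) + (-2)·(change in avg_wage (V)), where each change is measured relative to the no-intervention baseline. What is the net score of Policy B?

Baseline:
  J = 135
  C = 21
  V = -2 − 6·135 + 21 = -791
  P = 242 + 6·21 − 4·(-791) = 3532
Policy B (J + 45, V − 39):
  J = 135 + 45 = 180
  C = 21
  V = -2 − 6·180 + 21 (−39 from intervention) = -1100
  P = 242 + 6·21 − 4·(-1100) = 4768
ΔP = 4768 − 3532 = 1236; ΔV = -1100 − (-791) = -309
Score = 5·1236 + (-2)·(-309) = 6798

6798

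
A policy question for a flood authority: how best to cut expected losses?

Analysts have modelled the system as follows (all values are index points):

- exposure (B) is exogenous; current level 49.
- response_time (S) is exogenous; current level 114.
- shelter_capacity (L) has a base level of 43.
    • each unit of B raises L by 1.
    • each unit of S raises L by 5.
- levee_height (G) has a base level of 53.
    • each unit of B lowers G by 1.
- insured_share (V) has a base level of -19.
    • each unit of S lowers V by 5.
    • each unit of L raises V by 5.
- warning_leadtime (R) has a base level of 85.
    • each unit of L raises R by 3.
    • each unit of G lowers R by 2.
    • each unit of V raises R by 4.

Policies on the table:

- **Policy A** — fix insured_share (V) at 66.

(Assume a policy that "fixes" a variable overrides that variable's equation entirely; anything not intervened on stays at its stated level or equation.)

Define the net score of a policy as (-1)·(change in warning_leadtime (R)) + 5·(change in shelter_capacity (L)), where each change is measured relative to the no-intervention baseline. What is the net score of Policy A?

10620

Baseline:
  B = 49
  S = 114
  L = 43 + 49 + 5·114 = 662
  G = 53 − 49 = 4
  V = -19 − 5·114 + 5·662 = 2721
  R = 85 + 3·662 − 2·4 + 4·2721 = 12947
Policy A (V := 66):
  B = 49
  S = 114
  L = 43 + 49 + 5·114 = 662
  G = 53 − 49 = 4
  V = 66
  R = 85 + 3·662 − 2·4 + 4·66 = 2327
ΔR = 2327 − 12947 = -10620; ΔL = 662 − 662 = 0
Score = (-1)·(-10620) + 5·0 = 10620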